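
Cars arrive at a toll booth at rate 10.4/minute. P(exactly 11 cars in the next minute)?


Poisson(λ=10.4): P(X=11) = e^(-λ)×λ^k/k!
= e^(-10.4) × 10.4^11 / 11!
≈ 3.043248301e-05 × 153945405632 / 39916800 ≈ 0.117368

P(X=11) ≈ 0.117368 ≈ 11.74%


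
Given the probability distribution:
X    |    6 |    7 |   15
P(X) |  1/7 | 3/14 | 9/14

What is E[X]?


E[X] = Σ x·P(X=x)
= (6)×(1/7) + (7)×(3/14) + (15)×(9/14)
= 12

E[X] = 12


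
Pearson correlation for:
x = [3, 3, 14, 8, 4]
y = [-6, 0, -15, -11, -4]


n=5, Σx=32, Σy=-36, Σxy=-332, Σx²=294, Σy²=398
r = (5×(-332) - 32×(-36))/√((5×294 - 32²)(5×398 - (-36)²))
= -508/√(446×694) = -508/√309524 ≈ -508/556.3488 ≈ -0.9131

r ≈ -0.9131


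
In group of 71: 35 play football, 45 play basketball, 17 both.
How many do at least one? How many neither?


|A∪B| = 35+45-17 = 63
Neither = 71-63 = 8

At least one: 63; Neither: 8


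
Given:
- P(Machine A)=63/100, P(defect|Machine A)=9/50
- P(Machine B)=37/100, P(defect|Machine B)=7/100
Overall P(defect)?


P(B) = Σ P(B|Aᵢ)×P(Aᵢ)
  9/50×63/100 = 567/5000
  7/100×37/100 = 259/10000
Sum = 1393/10000

P(defect) = 1393/10000 ≈ 13.93%


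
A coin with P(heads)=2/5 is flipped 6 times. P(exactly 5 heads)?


Binomial: P(X=5) = C(6,5)×p^5×(1-p)^1
= 6 × 32/3125 × 3/5 = 576/15625

P(X=5) = 576/15625 ≈ 3.69%


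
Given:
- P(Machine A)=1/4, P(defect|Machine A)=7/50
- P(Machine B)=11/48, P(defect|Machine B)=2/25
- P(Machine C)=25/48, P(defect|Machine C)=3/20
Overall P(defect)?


P(B) = Σ P(B|Aᵢ)×P(Aᵢ)
  7/50×1/4 = 7/200
  2/25×11/48 = 11/600
  3/20×25/48 = 5/64
Sum = 631/4800

P(defect) = 631/4800 ≈ 13.15%


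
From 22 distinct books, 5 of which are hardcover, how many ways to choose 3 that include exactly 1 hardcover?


Choose 1 of the 5 hardcovers and 2 of the other 17 books:
C(5,1)×C(17,2) = 5×136 = 680

680


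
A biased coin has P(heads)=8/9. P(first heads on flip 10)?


Geometric: P(X=10) = (1-p)^(k-1)×p = (1/9)^9×8/9 = 8/3486784401

P(X=10) = 8/3486784401 ≈ 0.00%


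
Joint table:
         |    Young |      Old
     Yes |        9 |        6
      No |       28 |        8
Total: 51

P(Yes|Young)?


P(Yes|Young) = 9/(9+28) = 9/37

P = 9/37 ≈ 24.32%


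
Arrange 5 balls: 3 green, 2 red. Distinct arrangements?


5!/(3!×2!) = 10

10


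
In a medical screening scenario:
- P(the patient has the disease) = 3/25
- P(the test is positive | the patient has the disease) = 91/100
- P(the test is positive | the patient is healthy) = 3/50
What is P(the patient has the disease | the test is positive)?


Using Bayes' theorem:
P(A|B) = P(B|A)·P(A) / P(B)

P(the test is positive) = 91/100 × 3/25 + 3/50 × 22/25
= 273/2500 + 33/625 = 81/500

P(the patient has the disease|the test is positive) = (273/2500) / (81/500) = 91/135

P(the patient has the disease|the test is positive) = 91/135 ≈ 67.41%


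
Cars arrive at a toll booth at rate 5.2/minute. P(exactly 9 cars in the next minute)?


Poisson(λ=5.2): P(X=9) = e^(-λ)×λ^k/k!
= e^(-5.2) × 5.2^9 / 9!
≈ 0.005516564421 × 2779905.88364 / 362880 ≈ 0.042261

P(X=9) ≈ 0.042261 ≈ 4.23%


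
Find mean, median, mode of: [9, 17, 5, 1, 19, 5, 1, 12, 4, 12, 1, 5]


Sorted: [1, 1, 1, 4, 5, 5, 5, 9, 12, 12, 17, 19]
Mean = 91/12
Median = 5
Freq: {9: 1, 17: 1, 5: 3, 1: 3, 19: 1, 12: 2, 4: 1}
Mode: [1, 5]

Mean=91/12, Median=5, Mode=[1, 5]


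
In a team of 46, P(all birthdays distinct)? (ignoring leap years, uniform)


P(all different) = Π(365-i)/365 for i=0..45
= (365/365)×(364/365)×...×(320/365)
= 0.051747

P ≈ 0.0517 ≈ 5.17%


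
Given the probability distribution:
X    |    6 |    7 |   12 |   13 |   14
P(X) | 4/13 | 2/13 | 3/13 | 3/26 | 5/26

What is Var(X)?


E[X] = 257/26
E[X²] = 2835/26
Var(X) = E[X²] - (E[X])² = 2835/26 - 66049/676 = 7661/676

Var(X) = 7661/676 ≈ 11.3328


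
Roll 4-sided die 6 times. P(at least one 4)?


P(no 4)^6 = (3/4)^6 = 729/4096
P(≥1) = 1 - 729/4096 = 3367/4096

P = 3367/4096 ≈ 82.20%


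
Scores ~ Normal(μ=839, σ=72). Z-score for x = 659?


z = (x - μ)/σ = (659 - 839)/72 = -2.5

z = -2.5


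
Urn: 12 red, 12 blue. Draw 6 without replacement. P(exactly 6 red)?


Hypergeometric: C(12,6)×C(12,0)/C(24,6)
= 924×1/134596 = 3/437

P(X=6) = 3/437 ≈ 0.69%


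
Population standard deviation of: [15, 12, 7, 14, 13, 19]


Mean = 80/6 = 40/3
  (15-40/3)²=25/9
  (12-40/3)²=16/9
  (7-40/3)²=361/9
  (14-40/3)²=4/9
  (13-40/3)²=1/9
  (19-40/3)²=289/9
Σ(x-μ)² = 232/3
σ² = (232/3)/6 = 116/9

σ = √(116/9) ≈ 3.5901


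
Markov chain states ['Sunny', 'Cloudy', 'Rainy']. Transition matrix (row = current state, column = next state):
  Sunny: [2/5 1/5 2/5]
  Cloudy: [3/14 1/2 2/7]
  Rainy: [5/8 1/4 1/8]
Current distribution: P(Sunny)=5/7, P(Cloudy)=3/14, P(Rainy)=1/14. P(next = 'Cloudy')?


P(next=Cloudy) = Σᵢ P(now=i)×P(i→Cloudy)
= 5/7×1/5 + 3/14×1/2 + 1/14×1/4
= 1/7 + 3/28 + 1/56 = 15/56

P = 15/56 ≈ 0.2679


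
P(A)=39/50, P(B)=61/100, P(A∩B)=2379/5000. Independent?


P(A)×P(B) = 2379/5000
P(A∩B) = 2379/5000
Equal ✓ → Independent

Yes, independent


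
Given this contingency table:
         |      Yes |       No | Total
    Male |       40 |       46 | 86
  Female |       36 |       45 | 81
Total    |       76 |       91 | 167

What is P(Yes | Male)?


P(Yes | Male) = 40/(40+46) = 40/86 = 20/43

P(Yes|Male) = 20/43 ≈ 46.51%


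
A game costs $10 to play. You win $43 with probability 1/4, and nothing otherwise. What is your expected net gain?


E[gain] = (43-10)×1/4 + (-10)×3/4
= 33/4 - 15/2 = 3/4

Expected net gain = $3/4 ≈ $0.75


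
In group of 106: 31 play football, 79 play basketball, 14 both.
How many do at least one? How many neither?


|A∪B| = 31+79-14 = 96
Neither = 106-96 = 10

At least one: 96; Neither: 10


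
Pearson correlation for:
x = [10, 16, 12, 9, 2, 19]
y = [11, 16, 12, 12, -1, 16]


n=6, Σx=68, Σy=66, Σxy=920, Σx²=946, Σy²=922
r = (6×920 - 68×66)/√((6×946 - 68²)(6×922 - 66²))
= 1032/√(1052×1176) = 1032/√1237152 ≈ 1032/1112.2733 ≈ 0.9278

r ≈ 0.9278


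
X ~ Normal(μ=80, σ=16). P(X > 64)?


z = (64-80)/16 = -1.0
P(X > 64) = 1 - P(Z ≤ -1.0) = 1 - 0.1587 = 0.8413

P(X > 64) ≈ 0.8413


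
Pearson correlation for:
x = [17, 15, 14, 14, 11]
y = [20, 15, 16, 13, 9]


n=5, Σx=71, Σy=73, Σxy=1070, Σx²=1027, Σy²=1131
r = (5×1070 - 71×73)/√((5×1027 - 71²)(5×1131 - 73²))
= 167/√(94×326) = 167/√30644 ≈ 167/175.0543 ≈ 0.9540

r ≈ 0.9540


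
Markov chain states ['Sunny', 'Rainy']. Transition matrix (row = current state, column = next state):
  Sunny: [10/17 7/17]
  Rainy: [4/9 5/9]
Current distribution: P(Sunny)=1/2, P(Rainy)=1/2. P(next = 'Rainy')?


P(next=Rainy) = Σᵢ P(now=i)×P(i→Rainy)
= 1/2×7/17 + 1/2×5/9
= 7/34 + 5/18 = 74/153

P = 74/153 ≈ 0.4837


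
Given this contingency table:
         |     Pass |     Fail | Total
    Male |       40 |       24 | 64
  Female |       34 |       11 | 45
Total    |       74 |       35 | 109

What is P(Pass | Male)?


P(Pass | Male) = 40/(40+24) = 40/64 = 5/8

P(Pass|Male) = 5/8 ≈ 62.50%


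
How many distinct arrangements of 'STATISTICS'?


Letters: 10, freq: {'S': 3, 'T': 3, 'A': 1, 'I': 2, 'C': 1}
10!/(3!×3!×1!×2!×1!) = 3628800/72 = 50400

50400


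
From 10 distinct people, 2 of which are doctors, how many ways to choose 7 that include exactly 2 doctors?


Choose 2 of the 2 doctors and 5 of the other 8 people:
C(2,2)×C(8,5) = 1×56 = 56

56


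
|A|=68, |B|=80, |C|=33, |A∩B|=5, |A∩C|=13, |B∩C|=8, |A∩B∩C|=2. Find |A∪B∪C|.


|A∪B∪C| = 68+80+33-5-13-8+2 = 157

|A∪B∪C| = 157


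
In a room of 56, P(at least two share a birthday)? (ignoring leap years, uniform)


P(all different) = Π(365-i)/365 for i=0..55
= 0.011668
P(match) = 1 - 0.011668 = 0.988332

P ≈ 0.9883 ≈ 98.83%


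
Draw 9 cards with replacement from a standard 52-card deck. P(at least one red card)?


P(not a red card) = 26/52 = 1/2
P(none in 9 draws) = (1/2)^9 = 1/512
P(≥1 red card) = 1 - 1/512 = 511/512

P = 511/512 ≈ 99.80%


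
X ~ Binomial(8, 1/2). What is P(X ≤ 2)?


P(X ≤ 2) = Σ P(X=i) for i=0..2
P(X=0) = 1/256
P(X=1) = 1/32
P(X=2) = 7/64
Sum = 37/256

P(X ≤ 2) = 37/256 ≈ 14.45%


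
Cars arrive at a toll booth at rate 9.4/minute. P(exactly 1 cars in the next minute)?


Poisson(λ=9.4): P(X=1) = e^(-λ)×λ^k/k!
= e^(-9.4) × 9.4^1 / 1!
≈ 8.272406556e-05 × 9.4 / 1 ≈ 0.000778

P(X=1) ≈ 0.000778 ≈ 0.08%


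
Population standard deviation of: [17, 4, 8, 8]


Mean = 37/4
  (17-37/4)²=961/16
  (4-37/4)²=441/16
  (8-37/4)²=25/16
  (8-37/4)²=25/16
Σ(x-μ)² = 363/4
σ² = (363/4)/4 = 363/16

σ = √(363/16) ≈ 4.7631


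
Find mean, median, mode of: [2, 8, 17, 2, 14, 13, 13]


Sorted: [2, 2, 8, 13, 13, 14, 17]
Mean = 69/7
Median = 13
Freq: {2: 2, 8: 1, 17: 1, 14: 1, 13: 2}
Mode: [2, 13]

Mean=69/7, Median=13, Mode=[2, 13]


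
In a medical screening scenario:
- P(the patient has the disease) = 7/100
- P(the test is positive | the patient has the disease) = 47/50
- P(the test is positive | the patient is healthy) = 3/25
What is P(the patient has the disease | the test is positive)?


Using Bayes' theorem:
P(A|B) = P(B|A)·P(A) / P(B)

P(the test is positive) = 47/50 × 7/100 + 3/25 × 93/100
= 329/5000 + 279/2500 = 887/5000

P(the patient has the disease|the test is positive) = (329/5000) / (887/5000) = 329/887

P(the patient has the disease|the test is positive) = 329/887 ≈ 37.09%


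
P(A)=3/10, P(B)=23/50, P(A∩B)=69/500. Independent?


P(A)×P(B) = 69/500
P(A∩B) = 69/500
Equal ✓ → Independent

Yes, independent


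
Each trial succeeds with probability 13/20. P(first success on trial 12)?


Geometric: P(X=12) = (1-p)^(k-1)×p = (7/20)^11×13/20 = 25705247659/4096000000000000

P(X=12) = 25705247659/4096000000000000 ≈ 0.00%


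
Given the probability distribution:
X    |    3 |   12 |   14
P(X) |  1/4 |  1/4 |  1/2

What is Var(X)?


E[X] = 43/4
E[X²] = 545/4
Var(X) = E[X²] - (E[X])² = 545/4 - 1849/16 = 331/16

Var(X) = 331/16 ≈ 20.6875


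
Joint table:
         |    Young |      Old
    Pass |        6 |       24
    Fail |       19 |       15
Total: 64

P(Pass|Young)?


P(Pass|Young) = 6/(6+19) = 6/25

P = 6/25 ≈ 24.00%


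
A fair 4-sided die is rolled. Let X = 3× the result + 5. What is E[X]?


E[die] = (1+4)/2 = 5/2
E[X] = 3×5/2 + 5 = 25/2

E[X] = 25/2


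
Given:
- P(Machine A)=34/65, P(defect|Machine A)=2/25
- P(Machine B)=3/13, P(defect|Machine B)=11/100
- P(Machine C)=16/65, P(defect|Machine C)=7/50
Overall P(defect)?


P(B) = Σ P(B|Aᵢ)×P(Aᵢ)
  2/25×34/65 = 68/1625
  11/100×3/13 = 33/1300
  7/50×16/65 = 56/1625
Sum = 661/6500

P(defect) = 661/6500 ≈ 10.17%


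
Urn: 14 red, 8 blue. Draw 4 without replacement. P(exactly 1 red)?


Hypergeometric: C(14,1)×C(8,3)/C(22,4)
= 14×56/7315 = 112/1045

P(X=1) = 112/1045 ≈ 10.72%


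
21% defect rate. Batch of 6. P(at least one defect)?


P(all good) = (79/100)^6 = 243087455521/1000000000000
P(≥1 defect) = 756912544479/1000000000000

P = 756912544479/1000000000000 ≈ 75.69%


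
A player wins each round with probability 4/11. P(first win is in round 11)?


Geometric: P(X=11) = (1-p)^(k-1)×p = (7/11)^10×4/11 = 1129900996/285311670611

P(X=11) = 1129900996/285311670611 ≈ 0.40%


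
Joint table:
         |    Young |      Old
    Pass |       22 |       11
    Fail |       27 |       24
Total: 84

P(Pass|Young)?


P(Pass|Young) = 22/(22+27) = 22/49

P = 22/49 ≈ 44.90%


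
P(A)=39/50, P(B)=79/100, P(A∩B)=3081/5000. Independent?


P(A)×P(B) = 3081/5000
P(A∩B) = 3081/5000
Equal ✓ → Independent

Yes, independent


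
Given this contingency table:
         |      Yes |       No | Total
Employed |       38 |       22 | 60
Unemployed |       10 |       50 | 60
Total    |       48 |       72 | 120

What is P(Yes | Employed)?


P(Yes | Employed) = 38/(38+22) = 38/60 = 19/30

P(Yes|Employed) = 19/30 ≈ 63.33%


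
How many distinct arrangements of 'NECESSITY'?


Letters: 9, freq: {'N': 1, 'E': 2, 'C': 1, 'S': 2, 'I': 1, 'T': 1, 'Y': 1}
9!/(1!×2!×1!×2!×1!×1!×1!) = 362880/4 = 90720

90720


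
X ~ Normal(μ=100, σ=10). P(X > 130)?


z = (130-100)/10 = 3.0
P(X > 130) = 1 - P(Z ≤ 3.0) = 1 - 0.9987 = 0.0013

P(X > 130) ≈ 0.0013


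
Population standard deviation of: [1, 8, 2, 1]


Mean = 12/4 = 3
  (1-3)²=4
  (8-3)²=25
  (2-3)²=1
  (1-3)²=4
Σ(x-μ)² = 34
σ² = 34/4 = 17/2

σ = √(17/2) ≈ 2.9155


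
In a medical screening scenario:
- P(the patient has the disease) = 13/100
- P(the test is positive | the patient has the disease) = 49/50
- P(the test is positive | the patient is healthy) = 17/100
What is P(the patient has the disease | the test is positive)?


Using Bayes' theorem:
P(A|B) = P(B|A)·P(A) / P(B)

P(the test is positive) = 49/50 × 13/100 + 17/100 × 87/100
= 637/5000 + 1479/10000 = 2753/10000

P(the patient has the disease|the test is positive) = (637/5000) / (2753/10000) = 1274/2753

P(the patient has the disease|the test is positive) = 1274/2753 ≈ 46.28%


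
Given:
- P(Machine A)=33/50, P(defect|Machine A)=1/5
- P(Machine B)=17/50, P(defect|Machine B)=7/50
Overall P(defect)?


P(B) = Σ P(B|Aᵢ)×P(Aᵢ)
  1/5×33/50 = 33/250
  7/50×17/50 = 119/2500
Sum = 449/2500

P(defect) = 449/2500 ≈ 17.96%


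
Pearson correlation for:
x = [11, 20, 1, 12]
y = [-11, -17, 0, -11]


n=4, Σx=44, Σy=-39, Σxy=-593, Σx²=666, Σy²=531
r = (4×(-593) - 44×(-39))/√((4×666 - 44²)(4×531 - (-39)²))
= -656/√(728×603) = -656/√438984 ≈ -656/662.5587 ≈ -0.9901

r ≈ -0.9901


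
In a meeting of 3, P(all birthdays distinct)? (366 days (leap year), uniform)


P(all different) = Π(366-i)/366 for i=0..2
= (366/366)×(365/366)×...×(364/366)
= 0.991818

P ≈ 0.9918 ≈ 99.18%


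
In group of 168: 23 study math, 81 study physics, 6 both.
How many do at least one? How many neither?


|A∪B| = 23+81-6 = 98
Neither = 168-98 = 70

At least one: 98; Neither: 70


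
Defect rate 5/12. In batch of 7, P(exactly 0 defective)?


Binomial: P(X=0) = C(7,0)×p^0×(1-p)^7
= 1 × 1 × 823543/35831808 = 823543/35831808

P(X=0) = 823543/35831808 ≈ 2.30%


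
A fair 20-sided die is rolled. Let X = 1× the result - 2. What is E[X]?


E[die] = (1+20)/2 = 21/2
E[X] = 1×21/2 - 2 = 17/2

E[X] = 17/2


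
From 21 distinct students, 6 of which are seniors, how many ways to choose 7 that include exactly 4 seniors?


Choose 4 of the 6 seniors and 3 of the other 15 students:
C(6,4)×C(15,3) = 15×455 = 6825

6825


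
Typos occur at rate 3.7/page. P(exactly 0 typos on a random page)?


Poisson(λ=3.7): P(X=0) = e^(-λ)×λ^k/k!
= e^(-3.7) × 3.7^0 / 0!
≈ 0.02472352647 × 1 / 1 ≈ 0.024724

P(X=0) ≈ 0.024724 ≈ 2.47%


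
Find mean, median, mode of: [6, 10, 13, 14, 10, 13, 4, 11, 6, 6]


Sorted: [4, 6, 6, 6, 10, 10, 11, 13, 13, 14]
Mean = 93/10
Median = 10
Freq: {6: 3, 10: 2, 13: 2, 14: 1, 4: 1, 11: 1}
Mode: [6]

Mean=93/10, Median=10, Mode=6


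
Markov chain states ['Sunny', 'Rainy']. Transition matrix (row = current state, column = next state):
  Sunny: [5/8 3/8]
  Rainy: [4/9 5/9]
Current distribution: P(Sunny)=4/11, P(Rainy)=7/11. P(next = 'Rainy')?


P(next=Rainy) = Σᵢ P(now=i)×P(i→Rainy)
= 4/11×3/8 + 7/11×5/9
= 3/22 + 35/99 = 97/198

P = 97/198 ≈ 0.4899


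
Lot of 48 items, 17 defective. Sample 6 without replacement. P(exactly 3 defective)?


Hypergeometric: C(17,3)×C(31,3)/C(48,6)
= 680×4495/12271512 = 382075/1533939

P(X=3) = 382075/1533939 ≈ 24.91%


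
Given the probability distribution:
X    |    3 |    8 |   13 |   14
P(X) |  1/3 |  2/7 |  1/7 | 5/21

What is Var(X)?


E[X] = 178/21
E[X²] = 1934/21
Var(X) = E[X²] - (E[X])² = 1934/21 - 31684/441 = 8930/441

Var(X) = 8930/441 ≈ 20.2494


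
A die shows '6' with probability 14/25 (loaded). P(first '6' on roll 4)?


Geometric: P(X=4) = (1-p)^(k-1)×p = (11/25)^3×14/25 = 18634/390625

P(X=4) = 18634/390625 ≈ 4.77%


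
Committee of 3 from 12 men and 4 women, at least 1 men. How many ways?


Count by #men:
  1M,2W: C(12,1)×C(4,2)=72
  2M,1W: C(12,2)×C(4,1)=264
  3M,0W: C(12,3)×C(4,0)=220
Total = 556

556


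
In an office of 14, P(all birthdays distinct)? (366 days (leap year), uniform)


P(all different) = Π(366-i)/366 for i=0..13
= (366/366)×(365/366)×...×(353/366)
= 0.777440

P ≈ 0.7774 ≈ 77.74%


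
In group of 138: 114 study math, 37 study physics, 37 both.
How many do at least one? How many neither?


|A∪B| = 114+37-37 = 114
Neither = 138-114 = 24

At least one: 114; Neither: 24


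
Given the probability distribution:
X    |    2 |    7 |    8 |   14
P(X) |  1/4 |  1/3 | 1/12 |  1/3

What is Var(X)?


E[X] = 49/6
E[X²] = 88
Var(X) = E[X²] - (E[X])² = 88 - 2401/36 = 767/36

Var(X) = 767/36 ≈ 21.3056


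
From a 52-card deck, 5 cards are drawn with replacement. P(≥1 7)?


P(not a 7) = 48/52 = 12/13
P(none in 5 draws) = (12/13)^5 = 248832/371293
P(≥1 7) = 1 - 248832/371293 = 122461/371293

P = 122461/371293 ≈ 32.98%


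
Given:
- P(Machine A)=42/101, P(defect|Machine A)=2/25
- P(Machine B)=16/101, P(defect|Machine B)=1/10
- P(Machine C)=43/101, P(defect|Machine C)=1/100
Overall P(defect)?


P(B) = Σ P(B|Aᵢ)×P(Aᵢ)
  2/25×42/101 = 84/2525
  1/10×16/101 = 8/505
  1/100×43/101 = 43/10100
Sum = 539/10100

P(defect) = 539/10100 ≈ 5.34%


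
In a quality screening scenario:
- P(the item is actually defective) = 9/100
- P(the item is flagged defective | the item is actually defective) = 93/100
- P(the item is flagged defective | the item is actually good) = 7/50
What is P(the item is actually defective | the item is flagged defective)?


Using Bayes' theorem:
P(A|B) = P(B|A)·P(A) / P(B)

P(the item is flagged defective) = 93/100 × 9/100 + 7/50 × 91/100
= 837/10000 + 637/5000 = 2111/10000

P(the item is actually defective|the item is flagged defective) = (837/10000) / (2111/10000) = 837/2111

P(the item is actually defective|the item is flagged defective) = 837/2111 ≈ 39.65%


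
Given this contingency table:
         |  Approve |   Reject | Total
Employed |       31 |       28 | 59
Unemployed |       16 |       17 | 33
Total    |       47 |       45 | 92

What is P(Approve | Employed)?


P(Approve | Employed) = 31/(31+28) = 31/59

P(Approve|Employed) = 31/59 ≈ 52.54%


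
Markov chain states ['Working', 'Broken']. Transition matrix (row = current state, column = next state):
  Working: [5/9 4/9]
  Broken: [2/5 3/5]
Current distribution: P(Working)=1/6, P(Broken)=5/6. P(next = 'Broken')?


P(next=Broken) = Σᵢ P(now=i)×P(i→Broken)
= 1/6×4/9 + 5/6×3/5
= 2/27 + 1/2 = 31/54

P = 31/54 ≈ 0.5741


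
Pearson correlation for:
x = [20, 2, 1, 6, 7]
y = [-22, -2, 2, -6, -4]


n=5, Σx=36, Σy=-32, Σxy=-506, Σx²=490, Σy²=544
r = (5×(-506) - 36×(-32))/√((5×490 - 36²)(5×544 - (-32)²))
= -1378/√(1154×1696) = -1378/√1957184 ≈ -1378/1398.9939 ≈ -0.9850

r ≈ -0.9850


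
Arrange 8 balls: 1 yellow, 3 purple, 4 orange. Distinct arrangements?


8!/(1!×3!×4!) = 280

280


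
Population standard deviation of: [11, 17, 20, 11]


Mean = 59/4
  (11-59/4)²=225/16
  (17-59/4)²=81/16
  (20-59/4)²=441/16
  (11-59/4)²=225/16
Σ(x-μ)² = 243/4
σ² = (243/4)/4 = 243/16

σ = √(243/16) ≈ 3.8971


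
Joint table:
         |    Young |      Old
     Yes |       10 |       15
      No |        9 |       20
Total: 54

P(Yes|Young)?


P(Yes|Young) = 10/(10+9) = 10/19

P = 10/19 ≈ 52.63%


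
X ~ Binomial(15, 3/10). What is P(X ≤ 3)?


P(X ≤ 3) = Σ P(X=i) for i=0..3
P(X=0) = 4747561509943/1000000000000000
P(X=1) = 6104007655641/200000000000000
P(X=2) = 18312022966923/200000000000000
P(X=3) = 34008042652857/200000000000000
Sum = 37108490985881/125000000000000

P(X ≤ 3) = 37108490985881/125000000000000 ≈ 29.69%


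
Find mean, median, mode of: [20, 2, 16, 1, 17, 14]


Sorted: [1, 2, 14, 16, 17, 20]
Mean = 70/6 = 35/3
Median = 15
Freq: {20: 1, 2: 1, 16: 1, 1: 1, 17: 1, 14: 1}
Mode: No mode

Mean=35/3, Median=15, Mode=No mode


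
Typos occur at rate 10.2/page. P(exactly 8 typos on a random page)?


Poisson(λ=10.2): P(X=8) = e^(-λ)×λ^k/k!
= e^(-10.2) × 10.2^8 / 8!
≈ 3.717031868e-05 × 117165938.1 / 40320 ≈ 0.108013

P(X=8) ≈ 0.108013 ≈ 10.80%


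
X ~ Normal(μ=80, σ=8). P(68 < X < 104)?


z₁=(68-80)/8=-1.5, z₂=(104-80)/8=3.0
P = Φ(3.0) - Φ(-1.5) = 0.998650 - 0.066807 = 0.931843 ≈ 0.9318

P(68 < X < 104) ≈ 0.9318


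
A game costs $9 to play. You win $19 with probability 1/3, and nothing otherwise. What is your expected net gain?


E[gain] = (19-9)×1/3 + (-9)×2/3
= 10/3 - 6 = -8/3

Expected net gain = $-8/3 ≈ $-2.67


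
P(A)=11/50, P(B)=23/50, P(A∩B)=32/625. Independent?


P(A)×P(B) = 253/2500
P(A∩B) = 32/625
Not equal → NOT independent

No, not independent


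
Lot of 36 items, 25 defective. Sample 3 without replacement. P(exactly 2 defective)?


Hypergeometric: C(25,2)×C(11,1)/C(36,3)
= 300×11/7140 = 55/119

P(X=2) = 55/119 ≈ 46.22%


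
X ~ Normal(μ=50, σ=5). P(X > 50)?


z = (50-50)/5 = 0.0
P(X > 50) = 1 - P(Z ≤ 0.0) = 1 - 0.5000 = 0.5000

P(X > 50) ≈ 0.5000


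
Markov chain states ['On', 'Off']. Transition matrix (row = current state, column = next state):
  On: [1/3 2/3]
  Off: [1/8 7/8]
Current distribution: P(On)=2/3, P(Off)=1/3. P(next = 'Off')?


P(next=Off) = Σᵢ P(now=i)×P(i→Off)
= 2/3×2/3 + 1/3×7/8
= 4/9 + 7/24 = 53/72

P = 53/72 ≈ 0.7361


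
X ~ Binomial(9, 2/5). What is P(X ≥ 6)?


P(X ≥ 6) = Σ P(X=i) for i=6..9
P(X=6) = 145152/1953125
P(X=7) = 41472/1953125
P(X=8) = 6912/1953125
P(X=9) = 512/1953125
Sum = 194048/1953125

P(X ≥ 6) = 194048/1953125 ≈ 9.94%


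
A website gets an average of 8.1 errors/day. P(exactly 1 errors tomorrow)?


Poisson(λ=8.1): P(X=1) = e^(-λ)×λ^k/k!
= e^(-8.1) × 8.1^1 / 1!
≈ 0.0003035391381 × 8.1 / 1 ≈ 0.002459

P(X=1) ≈ 0.002459 ≈ 0.25%


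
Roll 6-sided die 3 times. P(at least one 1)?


P(no 1)^3 = (5/6)^3 = 125/216
P(≥1) = 1 - 125/216 = 91/216

P = 91/216 ≈ 42.13%


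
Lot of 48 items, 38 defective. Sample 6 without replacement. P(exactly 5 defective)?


Hypergeometric: C(38,5)×C(10,1)/C(48,6)
= 501942×10/12271512 = 418285/1022626

P(X=5) = 418285/1022626 ≈ 40.90%


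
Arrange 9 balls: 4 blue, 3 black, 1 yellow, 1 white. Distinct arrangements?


9!/(4!×3!×1!×1!) = 2520

2520


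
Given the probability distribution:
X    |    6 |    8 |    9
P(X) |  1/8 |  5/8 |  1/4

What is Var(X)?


E[X] = 8
E[X²] = 259/4
Var(X) = E[X²] - (E[X])² = 259/4 - 64 = 3/4

Var(X) = 3/4 ≈ 0.7500


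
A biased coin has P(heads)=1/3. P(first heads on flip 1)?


Geometric: P(X=1) = (1-p)^(k-1)×p = (2/3)^0×1/3 = 1/3

P(X=1) = 1/3 ≈ 33.33%


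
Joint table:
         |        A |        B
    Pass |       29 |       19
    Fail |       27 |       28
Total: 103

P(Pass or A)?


P(Pass∨A) = P(Pass) + P(A) - P(Pass∧A)
= (48 + 56 - 29)/103 = 75/103

P = 75/103 ≈ 72.82%


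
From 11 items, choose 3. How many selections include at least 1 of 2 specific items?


Complement: C(11,3) - C(9,3) = 165 - 84 = 81

81


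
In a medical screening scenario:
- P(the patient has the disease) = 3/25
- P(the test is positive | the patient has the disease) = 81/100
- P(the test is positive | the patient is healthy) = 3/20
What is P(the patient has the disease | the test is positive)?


Using Bayes' theorem:
P(A|B) = P(B|A)·P(A) / P(B)

P(the test is positive) = 81/100 × 3/25 + 3/20 × 22/25
= 243/2500 + 33/250 = 573/2500

P(the patient has the disease|the test is positive) = (243/2500) / (573/2500) = 81/191

P(the patient has the disease|the test is positive) = 81/191 ≈ 42.41%


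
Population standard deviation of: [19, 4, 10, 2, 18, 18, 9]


Mean = 80/7
  (19-80/7)²=2809/49
  (4-80/7)²=2704/49
  (10-80/7)²=100/49
  (2-80/7)²=4356/49
  (18-80/7)²=2116/49
  (18-80/7)²=2116/49
  (9-80/7)²=289/49
Σ(x-μ)² = 2070/7
σ² = (2070/7)/7 = 2070/49

σ = √(2070/49) ≈ 6.4996


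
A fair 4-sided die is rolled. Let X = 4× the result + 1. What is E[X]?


E[die] = (1+4)/2 = 5/2
E[X] = 4×5/2 + 1 = 11

E[X] = 11


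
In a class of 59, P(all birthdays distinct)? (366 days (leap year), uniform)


P(all different) = Π(366-i)/366 for i=0..58
= (366/366)×(365/366)×...×(308/366)
= 0.007112

P ≈ 0.0071 ≈ 0.71%


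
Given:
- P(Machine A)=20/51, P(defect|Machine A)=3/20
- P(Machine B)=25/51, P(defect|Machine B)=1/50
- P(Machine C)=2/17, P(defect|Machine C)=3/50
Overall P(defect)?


P(B) = Σ P(B|Aᵢ)×P(Aᵢ)
  3/20×20/51 = 1/17
  1/50×25/51 = 1/102
  3/50×2/17 = 3/425
Sum = 193/2550

P(defect) = 193/2550 ≈ 7.57%


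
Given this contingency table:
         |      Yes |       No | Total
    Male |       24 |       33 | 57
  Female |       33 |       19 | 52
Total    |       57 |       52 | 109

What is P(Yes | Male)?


P(Yes | Male) = 24/(24+33) = 24/57 = 8/19

P(Yes|Male) = 8/19 ≈ 42.11%


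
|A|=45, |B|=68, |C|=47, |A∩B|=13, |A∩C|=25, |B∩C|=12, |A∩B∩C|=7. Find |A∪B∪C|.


|A∪B∪C| = 45+68+47-13-25-12+7 = 117

|A∪B∪C| = 117


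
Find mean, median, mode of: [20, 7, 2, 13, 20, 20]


Sorted: [2, 7, 13, 20, 20, 20]
Mean = 82/6 = 41/3
Median = 33/2
Freq: {20: 3, 7: 1, 2: 1, 13: 1}
Mode: [20]

Mean=41/3, Median=33/2, Mode=20


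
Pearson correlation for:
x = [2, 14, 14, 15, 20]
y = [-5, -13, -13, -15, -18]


n=5, Σx=65, Σy=-64, Σxy=-959, Σx²=1021, Σy²=912
r = (5×(-959) - 65×(-64))/√((5×1021 - 65²)(5×912 - (-64)²))
= -635/√(880×464) = -635/√408320 ≈ -635/638.9992 ≈ -0.9937

r ≈ -0.9937


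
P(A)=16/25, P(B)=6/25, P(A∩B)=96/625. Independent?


P(A)×P(B) = 96/625
P(A∩B) = 96/625
Equal ✓ → Independent

Yes, independent


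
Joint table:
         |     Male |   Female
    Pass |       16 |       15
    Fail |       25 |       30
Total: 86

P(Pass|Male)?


P(Pass|Male) = 16/(16+25) = 16/41

P = 16/41 ≈ 39.02%


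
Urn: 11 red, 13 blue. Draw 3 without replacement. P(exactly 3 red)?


Hypergeometric: C(11,3)×C(13,0)/C(24,3)
= 165×1/2024 = 15/184

P(X=3) = 15/184 ≈ 8.15%


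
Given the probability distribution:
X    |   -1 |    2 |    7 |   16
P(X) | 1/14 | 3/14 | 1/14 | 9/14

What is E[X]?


E[X] = Σ x·P(X=x)
= (-1)×(1/14) + (2)×(3/14) + (7)×(1/14) + (16)×(9/14)
= 78/7

E[X] = 78/7


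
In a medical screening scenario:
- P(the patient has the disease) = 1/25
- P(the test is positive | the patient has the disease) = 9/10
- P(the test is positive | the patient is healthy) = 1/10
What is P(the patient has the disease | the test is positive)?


Using Bayes' theorem:
P(A|B) = P(B|A)·P(A) / P(B)

P(the test is positive) = 9/10 × 1/25 + 1/10 × 24/25
= 9/250 + 12/125 = 33/250

P(the patient has the disease|the test is positive) = (9/250) / (33/250) = 3/11

P(the patient has the disease|the test is positive) = 3/11 ≈ 27.27%


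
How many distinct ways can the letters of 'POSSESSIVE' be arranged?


Letters: 10, freq: {'P': 1, 'O': 1, 'S': 4, 'E': 2, 'I': 1, 'V': 1}
10!/(1!×1!×4!×2!×1!×1!) = 3628800/48 = 75600

75600


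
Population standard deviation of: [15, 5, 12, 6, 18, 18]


Mean = 74/6 = 37/3
  (15-37/3)²=64/9
  (5-37/3)²=484/9
  (12-37/3)²=1/9
  (6-37/3)²=361/9
  (18-37/3)²=289/9
  (18-37/3)²=289/9
Σ(x-μ)² = 496/3
σ² = (496/3)/6 = 248/9

σ = √(248/9) ≈ 5.2493


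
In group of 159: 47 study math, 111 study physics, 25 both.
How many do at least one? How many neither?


|A∪B| = 47+111-25 = 133
Neither = 159-133 = 26

At least one: 133; Neither: 26


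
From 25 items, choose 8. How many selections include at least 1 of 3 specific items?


Complement: C(25,8) - C(22,8) = 1081575 - 319770 = 761805

761805


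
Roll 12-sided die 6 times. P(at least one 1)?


P(no 1)^6 = (11/12)^6 = 1771561/2985984
P(≥1) = 1 - 1771561/2985984 = 1214423/2985984

P = 1214423/2985984 ≈ 40.67%


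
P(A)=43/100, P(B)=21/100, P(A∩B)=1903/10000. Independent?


P(A)×P(B) = 903/10000
P(A∩B) = 1903/10000
Not equal → NOT independent

No, not independent


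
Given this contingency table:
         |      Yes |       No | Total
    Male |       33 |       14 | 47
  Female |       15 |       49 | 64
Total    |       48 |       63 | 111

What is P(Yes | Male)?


P(Yes | Male) = 33/(33+14) = 33/47

P(Yes|Male) = 33/47 ≈ 70.21%


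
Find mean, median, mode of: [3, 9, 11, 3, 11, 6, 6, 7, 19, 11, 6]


Sorted: [3, 3, 6, 6, 6, 7, 9, 11, 11, 11, 19]
Mean = 92/11
Median = 7
Freq: {3: 2, 9: 1, 11: 3, 6: 3, 7: 1, 19: 1}
Mode: [6, 11]

Mean=92/11, Median=7, Mode=[6, 11]


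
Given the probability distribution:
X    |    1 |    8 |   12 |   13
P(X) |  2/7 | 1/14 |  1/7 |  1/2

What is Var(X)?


E[X] = 127/14
E[X²] = 1539/14
Var(X) = E[X²] - (E[X])² = 1539/14 - 16129/196 = 5417/196

Var(X) = 5417/196 ≈ 27.6378


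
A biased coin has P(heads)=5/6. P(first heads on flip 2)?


Geometric: P(X=2) = (1-p)^(k-1)×p = (1/6)^1×5/6 = 5/36

P(X=2) = 5/36 ≈ 13.89%


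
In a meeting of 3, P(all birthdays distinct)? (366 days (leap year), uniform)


P(all different) = Π(366-i)/366 for i=0..2
= (366/366)×(365/366)×...×(364/366)
= 0.991818

P ≈ 0.9918 ≈ 99.18%


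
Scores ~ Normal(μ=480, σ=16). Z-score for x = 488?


z = (x - μ)/σ = (488 - 480)/16 = 0.5

z = 0.5


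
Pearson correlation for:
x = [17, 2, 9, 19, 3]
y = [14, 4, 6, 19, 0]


n=5, Σx=50, Σy=43, Σxy=661, Σx²=744, Σy²=609
r = (5×661 - 50×43)/√((5×744 - 50²)(5×609 - 43²))
= 1155/√(1220×1196) = 1155/√1459120 ≈ 1155/1207.9404 ≈ 0.9562

r ≈ 0.9562


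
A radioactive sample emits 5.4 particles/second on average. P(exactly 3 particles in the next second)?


Poisson(λ=5.4): P(X=3) = e^(-λ)×λ^k/k!
= e^(-5.4) × 5.4^3 / 3!
≈ 0.004516580943 × 157.464 / 6 ≈ 0.118533

P(X=3) ≈ 0.118533 ≈ 11.85%


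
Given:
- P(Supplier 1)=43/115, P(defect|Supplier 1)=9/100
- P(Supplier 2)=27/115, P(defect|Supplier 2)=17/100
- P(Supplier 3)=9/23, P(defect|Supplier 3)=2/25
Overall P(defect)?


P(B) = Σ P(B|Aᵢ)×P(Aᵢ)
  9/100×43/115 = 387/11500
  17/100×27/115 = 459/11500
  2/25×9/23 = 18/575
Sum = 603/5750

P(defect) = 603/5750 ≈ 10.49%


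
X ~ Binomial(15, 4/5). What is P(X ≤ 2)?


P(X ≤ 2) = Σ P(X=i) for i=0..2
P(X=0) = 1/30517578125
P(X=1) = 12/6103515625
P(X=2) = 336/6103515625
Sum = 1741/30517578125

P(X ≤ 2) = 1741/30517578125 ≈ 0.00%


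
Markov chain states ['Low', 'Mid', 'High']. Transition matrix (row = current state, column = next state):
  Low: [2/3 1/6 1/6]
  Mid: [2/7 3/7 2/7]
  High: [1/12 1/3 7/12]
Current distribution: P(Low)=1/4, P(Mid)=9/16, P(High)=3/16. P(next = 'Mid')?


P(next=Mid) = Σᵢ P(now=i)×P(i→Mid)
= 1/4×1/6 + 9/16×3/7 + 3/16×1/3
= 1/24 + 27/112 + 1/16 = 29/84

P = 29/84 ≈ 0.3452


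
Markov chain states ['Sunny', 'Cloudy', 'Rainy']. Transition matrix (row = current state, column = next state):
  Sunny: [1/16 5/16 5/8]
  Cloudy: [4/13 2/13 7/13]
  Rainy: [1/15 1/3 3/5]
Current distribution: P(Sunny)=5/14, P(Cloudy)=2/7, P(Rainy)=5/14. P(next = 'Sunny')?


P(next=Sunny) = Σᵢ P(now=i)×P(i→Sunny)
= 5/14×1/16 + 2/7×4/13 + 5/14×1/15
= 5/224 + 8/91 + 1/42 = 1171/8736

P = 1171/8736 ≈ 0.1340


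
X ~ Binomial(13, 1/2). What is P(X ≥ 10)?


P(X ≥ 10) = Σ P(X=i) for i=10..13
P(X=10) = 143/4096
P(X=11) = 39/4096
P(X=12) = 13/8192
P(X=13) = 1/8192
Sum = 189/4096

P(X ≥ 10) = 189/4096 ≈ 4.61%


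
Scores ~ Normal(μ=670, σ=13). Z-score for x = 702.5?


z = (x - μ)/σ = (702.5 - 670)/13 = 2.5

z = 2.5


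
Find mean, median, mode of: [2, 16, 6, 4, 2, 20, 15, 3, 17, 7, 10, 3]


Sorted: [2, 2, 3, 3, 4, 6, 7, 10, 15, 16, 17, 20]
Mean = 105/12 = 35/4
Median = 13/2
Freq: {2: 2, 16: 1, 6: 1, 4: 1, 20: 1, 15: 1, 3: 2, 17: 1, 7: 1, 10: 1}
Mode: [2, 3]

Mean=35/4, Median=13/2, Mode=[2, 3]


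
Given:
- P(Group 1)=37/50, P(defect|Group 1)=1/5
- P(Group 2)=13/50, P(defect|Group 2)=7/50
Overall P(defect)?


P(B) = Σ P(B|Aᵢ)×P(Aᵢ)
  1/5×37/50 = 37/250
  7/50×13/50 = 91/2500
Sum = 461/2500

P(defect) = 461/2500 ≈ 18.44%


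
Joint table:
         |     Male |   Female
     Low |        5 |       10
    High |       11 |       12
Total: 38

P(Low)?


P(Low) = (5+10)/38 = 15/38

P(Low) = 15/38 ≈ 39.47%


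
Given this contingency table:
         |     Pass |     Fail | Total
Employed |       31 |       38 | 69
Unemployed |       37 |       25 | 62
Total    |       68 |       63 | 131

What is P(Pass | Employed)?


P(Pass | Employed) = 31/(31+38) = 31/69

P(Pass|Employed) = 31/69 ≈ 44.93%


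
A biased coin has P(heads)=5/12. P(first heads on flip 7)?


Geometric: P(X=7) = (1-p)^(k-1)×p = (7/12)^6×5/12 = 588245/35831808

P(X=7) = 588245/35831808 ≈ 1.64%


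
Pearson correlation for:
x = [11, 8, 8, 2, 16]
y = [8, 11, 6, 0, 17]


n=5, Σx=45, Σy=42, Σxy=496, Σx²=509, Σy²=510
r = (5×496 - 45×42)/√((5×509 - 45²)(5×510 - 42²))
= 590/√(520×786) = 590/√408720 ≈ 590/639.3121 ≈ 0.9229

r ≈ 0.9229


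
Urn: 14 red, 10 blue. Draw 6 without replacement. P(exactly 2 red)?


Hypergeometric: C(14,2)×C(10,4)/C(24,6)
= 91×210/134596 = 1365/9614

P(X=2) = 1365/9614 ≈ 14.20%


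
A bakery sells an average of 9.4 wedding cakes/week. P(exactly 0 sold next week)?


Poisson(λ=9.4): P(X=0) = e^(-λ)×λ^k/k!
= e^(-9.4) × 9.4^0 / 0!
≈ 8.272406556e-05 × 1 / 1 ≈ 0.000083

P(X=0) ≈ 0.000083 ≈ 0.01%


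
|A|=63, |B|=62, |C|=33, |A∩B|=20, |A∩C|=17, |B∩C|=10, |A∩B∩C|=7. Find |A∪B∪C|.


|A∪B∪C| = 63+62+33-20-17-10+7 = 118

|A∪B∪C| = 118


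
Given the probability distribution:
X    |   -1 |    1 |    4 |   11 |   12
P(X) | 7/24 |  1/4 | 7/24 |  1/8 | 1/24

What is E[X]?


E[X] = Σ x·P(X=x)
= (-1)×(7/24) + (1)×(1/4) + (4)×(7/24) + (11)×(1/8) + (12)×(1/24)
= 3

E[X] = 3


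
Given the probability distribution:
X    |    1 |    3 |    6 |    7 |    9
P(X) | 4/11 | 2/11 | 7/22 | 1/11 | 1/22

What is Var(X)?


E[X] = 85/22
E[X²] = 475/22
Var(X) = E[X²] - (E[X])² = 475/22 - 7225/484 = 3225/484

Var(X) = 3225/484 ≈ 6.6632


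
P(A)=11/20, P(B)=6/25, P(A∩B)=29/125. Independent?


P(A)×P(B) = 33/250
P(A∩B) = 29/125
Not equal → NOT independent

No, not independent


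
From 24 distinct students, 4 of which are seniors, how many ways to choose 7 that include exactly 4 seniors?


Choose 4 of the 4 seniors and 3 of the other 20 students:
C(4,4)×C(20,3) = 1×1140 = 1140

1140


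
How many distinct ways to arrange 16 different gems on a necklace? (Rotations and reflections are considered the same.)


Free circular arrangements: rotations and reflections both identified.
(n-1)!/2 = 15!/2 = 1307674368000/2 = 653837184000

653837184000


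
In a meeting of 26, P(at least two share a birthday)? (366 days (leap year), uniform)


P(all different) = Π(366-i)/366 for i=0..25
= 0.402786
P(match) = 1 - 0.402786 = 0.597214

P ≈ 0.5972 ≈ 59.72%


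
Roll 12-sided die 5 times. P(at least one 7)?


P(no 7)^5 = (11/12)^5 = 161051/248832
P(≥1) = 1 - 161051/248832 = 87781/248832

P = 87781/248832 ≈ 35.28%


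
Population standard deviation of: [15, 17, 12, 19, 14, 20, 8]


Mean = 105/7 = 15
  (15-15)²=0
  (17-15)²=4
  (12-15)²=9
  (19-15)²=16
  (14-15)²=1
  (20-15)²=25
  (8-15)²=49
Σ(x-μ)² = 104
σ² = 104/7

σ = √(104/7) ≈ 3.8545


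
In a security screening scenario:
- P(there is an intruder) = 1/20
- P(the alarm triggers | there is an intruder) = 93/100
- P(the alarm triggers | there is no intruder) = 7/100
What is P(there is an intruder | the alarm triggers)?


Using Bayes' theorem:
P(A|B) = P(B|A)·P(A) / P(B)

P(the alarm triggers) = 93/100 × 1/20 + 7/100 × 19/20
= 93/2000 + 133/2000 = 113/1000

P(there is an intruder|the alarm triggers) = (93/2000) / (113/1000) = 93/226

P(there is an intruder|the alarm triggers) = 93/226 ≈ 41.15%


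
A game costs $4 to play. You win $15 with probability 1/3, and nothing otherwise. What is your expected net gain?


E[gain] = (15-4)×1/3 + (-4)×2/3
= 11/3 - 8/3 = 1

Expected net gain = $1 ≈ $1.00


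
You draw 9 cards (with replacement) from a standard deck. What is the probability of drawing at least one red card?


P(not a red card) = 26/52 = 1/2
P(none in 9 draws) = (1/2)^9 = 1/512
P(≥1 red card) = 1 - 1/512 = 511/512

P = 511/512 ≈ 99.80%


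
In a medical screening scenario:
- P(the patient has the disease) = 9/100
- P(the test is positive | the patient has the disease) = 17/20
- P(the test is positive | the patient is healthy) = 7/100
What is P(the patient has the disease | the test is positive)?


Using Bayes' theorem:
P(A|B) = P(B|A)·P(A) / P(B)

P(the test is positive) = 17/20 × 9/100 + 7/100 × 91/100
= 153/2000 + 637/10000 = 701/5000

P(the patient has the disease|the test is positive) = (153/2000) / (701/5000) = 765/1402

P(the patient has the disease|the test is positive) = 765/1402 ≈ 54.56%


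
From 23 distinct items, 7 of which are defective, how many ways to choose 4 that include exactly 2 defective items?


Choose 2 of the 7 defective items and 2 of the other 16 items:
C(7,2)×C(16,2) = 21×120 = 2520

2520


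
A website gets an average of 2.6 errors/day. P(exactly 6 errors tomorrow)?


Poisson(λ=2.6): P(X=6) = e^(-λ)×λ^k/k!
= e^(-2.6) × 2.6^6 / 6!
≈ 0.07427357821 × 308.915776 / 720 ≈ 0.031867

P(X=6) ≈ 0.031867 ≈ 3.19%


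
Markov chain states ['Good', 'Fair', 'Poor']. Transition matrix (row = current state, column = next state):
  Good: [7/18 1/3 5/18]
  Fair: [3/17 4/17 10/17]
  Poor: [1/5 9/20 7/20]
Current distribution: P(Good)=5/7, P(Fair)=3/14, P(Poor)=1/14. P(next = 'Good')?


P(next=Good) = Σᵢ P(now=i)×P(i→Good)
= 5/7×7/18 + 3/14×3/17 + 1/14×1/5
= 5/18 + 9/238 + 1/70 = 3533/10710

P = 3533/10710 ≈ 0.3299


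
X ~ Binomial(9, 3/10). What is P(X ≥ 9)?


P(X ≥ 9) = Σ P(X=i) for i=9..9
P(X=9) = 19683/1000000000
Sum = 19683/1000000000

P(X ≥ 9) = 19683/1000000000 ≈ 0.00%


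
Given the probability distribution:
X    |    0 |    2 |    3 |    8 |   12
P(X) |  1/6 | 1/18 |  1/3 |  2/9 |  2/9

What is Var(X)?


E[X] = 50/9
E[X²] = 445/9
Var(X) = E[X²] - (E[X])² = 445/9 - 2500/81 = 1505/81

Var(X) = 1505/81 ≈ 18.5802


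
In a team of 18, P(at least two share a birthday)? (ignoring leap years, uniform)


P(all different) = Π(365-i)/365 for i=0..17
= 0.653089
P(match) = 1 - 0.653089 = 0.346911

P ≈ 0.3469 ≈ 34.69%


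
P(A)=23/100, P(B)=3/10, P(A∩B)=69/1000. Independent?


P(A)×P(B) = 69/1000
P(A∩B) = 69/1000
Equal ✓ → Independent

Yes, independent


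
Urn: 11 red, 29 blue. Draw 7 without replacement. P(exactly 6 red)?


Hypergeometric: C(11,6)×C(29,1)/C(40,7)
= 462×29/18643560 = 2233/3107260

P(X=6) = 2233/3107260 ≈ 0.07%


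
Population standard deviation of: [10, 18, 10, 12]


Mean = 50/4 = 25/2
  (10-25/2)²=25/4
  (18-25/2)²=121/4
  (10-25/2)²=25/4
  (12-25/2)²=1/4
Σ(x-μ)² = 43
σ² = 43/4

σ = √(43/4) ≈ 3.2787


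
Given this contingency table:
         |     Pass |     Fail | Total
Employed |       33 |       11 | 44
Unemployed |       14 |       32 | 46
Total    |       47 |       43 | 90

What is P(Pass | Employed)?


P(Pass | Employed) = 33/(33+11) = 33/44 = 3/4

P(Pass|Employed) = 3/4 ≈ 75.00%
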